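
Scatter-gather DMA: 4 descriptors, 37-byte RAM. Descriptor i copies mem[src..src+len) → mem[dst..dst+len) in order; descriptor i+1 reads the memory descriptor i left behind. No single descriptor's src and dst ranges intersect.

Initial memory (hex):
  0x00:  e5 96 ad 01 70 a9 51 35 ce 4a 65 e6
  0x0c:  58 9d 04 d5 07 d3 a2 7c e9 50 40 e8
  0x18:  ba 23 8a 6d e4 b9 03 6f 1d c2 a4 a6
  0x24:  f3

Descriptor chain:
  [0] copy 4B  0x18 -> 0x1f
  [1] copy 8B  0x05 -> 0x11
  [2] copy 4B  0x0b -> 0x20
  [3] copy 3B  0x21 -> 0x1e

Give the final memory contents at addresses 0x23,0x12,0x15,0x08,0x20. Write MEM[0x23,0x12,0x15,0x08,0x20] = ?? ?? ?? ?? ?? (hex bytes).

#0 dst[0x1f+4] := {0xba,0x23,0x8a,0x6d}
#1 dst[0x11+8] := {0xa9,0x51,0x35,0xce,0x4a,0x65,0xe6,0x58}
#2 dst[0x20+4] := {0xe6,0x58,0x9d,0x04}
#3 dst[0x1e+3] := {0x58,0x9d,0x04}
query mem[0x23]=0x04, mem[0x12]=0x51, mem[0x15]=0x4a, mem[0x08]=0xce, mem[0x20]=0x04

MEM[0x23,0x12,0x15,0x08,0x20] = 04 51 4a ce 04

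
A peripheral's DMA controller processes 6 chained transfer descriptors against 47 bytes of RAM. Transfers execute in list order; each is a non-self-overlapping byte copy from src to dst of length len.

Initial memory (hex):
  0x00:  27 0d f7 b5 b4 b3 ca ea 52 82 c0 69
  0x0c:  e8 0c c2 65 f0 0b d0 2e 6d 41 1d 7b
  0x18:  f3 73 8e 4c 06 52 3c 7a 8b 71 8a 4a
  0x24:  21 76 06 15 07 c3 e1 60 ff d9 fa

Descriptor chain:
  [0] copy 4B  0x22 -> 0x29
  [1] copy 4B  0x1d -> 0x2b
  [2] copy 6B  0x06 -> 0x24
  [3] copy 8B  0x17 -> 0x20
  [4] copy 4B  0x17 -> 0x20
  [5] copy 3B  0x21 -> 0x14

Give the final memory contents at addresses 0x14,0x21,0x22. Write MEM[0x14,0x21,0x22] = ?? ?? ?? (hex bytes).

  after D0: wrote 4B at 0x29 = 8a4a2176
  after D1: wrote 4B at 0x2b = 523c7a8b
  after D2: wrote 6B at 0x24 = caea5282c069
  after D3: wrote 8B at 0x20 = 7bf3738e4c06523c
  after D4: wrote 4B at 0x20 = 7bf3738e
  after D5: wrote 3B at 0x14 = f3738e
query mem[0x14]=0xf3, mem[0x21]=0xf3, mem[0x22]=0x73

MEM[0x14,0x21,0x22] = f3 f3 73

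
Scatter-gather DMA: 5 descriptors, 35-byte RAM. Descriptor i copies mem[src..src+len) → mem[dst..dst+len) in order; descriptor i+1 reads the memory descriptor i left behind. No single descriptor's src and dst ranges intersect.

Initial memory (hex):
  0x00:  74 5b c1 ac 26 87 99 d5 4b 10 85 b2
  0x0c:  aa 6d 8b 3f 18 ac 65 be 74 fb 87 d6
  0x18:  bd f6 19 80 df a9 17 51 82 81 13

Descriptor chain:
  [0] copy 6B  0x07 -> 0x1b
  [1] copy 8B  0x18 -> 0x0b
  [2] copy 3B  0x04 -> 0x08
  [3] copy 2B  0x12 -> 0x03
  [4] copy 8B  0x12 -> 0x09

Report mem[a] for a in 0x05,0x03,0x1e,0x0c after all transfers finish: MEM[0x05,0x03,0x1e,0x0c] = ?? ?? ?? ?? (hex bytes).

MEM[0x05,0x03,0x1e,0x0c] = 87 b2 85 fb

[0] 0x07->0x1b len=6 : d5 4b 10 85 b2 aa
[1] 0x18->0x0b len=8 : bd f6 19 d5 4b 10 85 b2
[2] 0x04->0x08 len=3 : 26 87 99
[3] 0x12->0x03 len=2 : b2 be
[4] 0x12->0x09 len=8 : b2 be 74 fb 87 d6 bd f6
query mem[0x05]=0x87, mem[0x03]=0xb2, mem[0x1e]=0x85, mem[0x0c]=0xfb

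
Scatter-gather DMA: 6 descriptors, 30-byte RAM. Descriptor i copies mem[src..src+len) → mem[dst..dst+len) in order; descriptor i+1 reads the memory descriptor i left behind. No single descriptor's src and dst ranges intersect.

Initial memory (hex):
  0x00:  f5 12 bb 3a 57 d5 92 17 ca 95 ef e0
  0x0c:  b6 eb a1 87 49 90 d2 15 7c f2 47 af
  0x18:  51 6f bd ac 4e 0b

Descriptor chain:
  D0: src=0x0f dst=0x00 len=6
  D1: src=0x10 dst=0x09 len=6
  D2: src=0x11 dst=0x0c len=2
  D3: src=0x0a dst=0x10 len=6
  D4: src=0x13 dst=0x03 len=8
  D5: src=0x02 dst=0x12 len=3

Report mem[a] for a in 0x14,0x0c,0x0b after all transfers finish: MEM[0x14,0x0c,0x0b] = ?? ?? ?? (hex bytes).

  after D0: wrote 6B at 0x00 = 874990d2157c
  after D1: wrote 6B at 0x09 = 4990d2157cf2
  after D2: wrote 2B at 0x0c = 90d2
  after D3: wrote 6B at 0x10 = 90d290d2f287
  after D4: wrote 8B at 0x03 = d2f28747af516fbd
  after D5: wrote 3B at 0x12 = 90d2f2
query mem[0x14]=0xf2, mem[0x0c]=0x90, mem[0x0b]=0xd2

MEM[0x14,0x0c,0x0b] = f2 90 d2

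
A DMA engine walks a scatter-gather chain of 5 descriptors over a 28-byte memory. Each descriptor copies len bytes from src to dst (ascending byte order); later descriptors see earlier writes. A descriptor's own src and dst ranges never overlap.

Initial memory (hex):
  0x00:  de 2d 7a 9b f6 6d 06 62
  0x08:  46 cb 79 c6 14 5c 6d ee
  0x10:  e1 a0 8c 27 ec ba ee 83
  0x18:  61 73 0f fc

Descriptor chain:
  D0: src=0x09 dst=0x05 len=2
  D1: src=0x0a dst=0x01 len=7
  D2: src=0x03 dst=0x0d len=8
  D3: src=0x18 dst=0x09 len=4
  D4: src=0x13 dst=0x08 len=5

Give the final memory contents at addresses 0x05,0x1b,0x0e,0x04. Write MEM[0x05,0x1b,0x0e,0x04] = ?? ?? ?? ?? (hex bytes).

#0 dst[0x05+2] := {0xcb,0x79}
#1 dst[0x01+7] := {0x79,0xc6,0x14,0x5c,0x6d,0xee,0xe1}
#2 dst[0x0d+8] := {0x14,0x5c,0x6d,0xee,0xe1,0x46,0xcb,0x79}
#3 dst[0x09+4] := {0x61,0x73,0x0f,0xfc}
#4 dst[0x08+5] := {0xcb,0x79,0xba,0xee,0x83}
query mem[0x05]=0x6d, mem[0x1b]=0xfc, mem[0x0e]=0x5c, mem[0x04]=0x5c

MEM[0x05,0x1b,0x0e,0x04] = 6d fc 5c 5c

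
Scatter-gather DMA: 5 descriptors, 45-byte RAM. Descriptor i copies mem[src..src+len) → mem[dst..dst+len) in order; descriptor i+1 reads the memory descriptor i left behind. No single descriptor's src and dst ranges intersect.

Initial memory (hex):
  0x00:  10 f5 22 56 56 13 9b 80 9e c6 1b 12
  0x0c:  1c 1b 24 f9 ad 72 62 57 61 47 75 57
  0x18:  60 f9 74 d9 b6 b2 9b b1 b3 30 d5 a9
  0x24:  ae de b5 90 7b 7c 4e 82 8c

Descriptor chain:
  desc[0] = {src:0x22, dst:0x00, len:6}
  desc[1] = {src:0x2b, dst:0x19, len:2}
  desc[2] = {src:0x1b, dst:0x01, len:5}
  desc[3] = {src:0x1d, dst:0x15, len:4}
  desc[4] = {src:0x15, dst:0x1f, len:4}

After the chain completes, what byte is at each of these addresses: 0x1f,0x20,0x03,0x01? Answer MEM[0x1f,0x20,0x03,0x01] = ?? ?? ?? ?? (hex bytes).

#0 dst[0x00+6] := {0xd5,0xa9,0xae,0xde,0xb5,0x90}
#1 dst[0x19+2] := {0x82,0x8c}
#2 dst[0x01+5] := {0xd9,0xb6,0xb2,0x9b,0xb1}
#3 dst[0x15+4] := {0xb2,0x9b,0xb1,0xb3}
#4 dst[0x1f+4] := {0xb2,0x9b,0xb1,0xb3}
query mem[0x1f]=0xb2, mem[0x20]=0x9b, mem[0x03]=0xb2, mem[0x01]=0xd9

MEM[0x1f,0x20,0x03,0x01] = b2 9b b2 d9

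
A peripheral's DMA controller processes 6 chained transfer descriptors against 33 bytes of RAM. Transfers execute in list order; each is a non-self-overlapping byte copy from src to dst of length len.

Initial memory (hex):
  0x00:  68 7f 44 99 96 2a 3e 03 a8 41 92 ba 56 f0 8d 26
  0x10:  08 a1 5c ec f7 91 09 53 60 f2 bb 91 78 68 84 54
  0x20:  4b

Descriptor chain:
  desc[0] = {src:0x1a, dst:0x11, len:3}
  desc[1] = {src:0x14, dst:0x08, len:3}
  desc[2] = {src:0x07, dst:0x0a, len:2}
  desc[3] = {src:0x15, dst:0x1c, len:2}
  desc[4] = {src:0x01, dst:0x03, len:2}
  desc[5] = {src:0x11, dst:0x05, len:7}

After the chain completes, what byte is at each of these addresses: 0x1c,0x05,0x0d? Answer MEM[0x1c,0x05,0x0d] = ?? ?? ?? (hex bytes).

MEM[0x1c,0x05,0x0d] = 91 bb f0

#0 dst[0x11+3] := {0xbb,0x91,0x78}
#1 dst[0x08+3] := {0xf7,0x91,0x09}
#2 dst[0x0a+2] := {0x03,0xf7}
#3 dst[0x1c+2] := {0x91,0x09}
#4 dst[0x03+2] := {0x7f,0x44}
#5 dst[0x05+7] := {0xbb,0x91,0x78,0xf7,0x91,0x09,0x53}
query mem[0x1c]=0x91, mem[0x05]=0xbb, mem[0x0d]=0xf0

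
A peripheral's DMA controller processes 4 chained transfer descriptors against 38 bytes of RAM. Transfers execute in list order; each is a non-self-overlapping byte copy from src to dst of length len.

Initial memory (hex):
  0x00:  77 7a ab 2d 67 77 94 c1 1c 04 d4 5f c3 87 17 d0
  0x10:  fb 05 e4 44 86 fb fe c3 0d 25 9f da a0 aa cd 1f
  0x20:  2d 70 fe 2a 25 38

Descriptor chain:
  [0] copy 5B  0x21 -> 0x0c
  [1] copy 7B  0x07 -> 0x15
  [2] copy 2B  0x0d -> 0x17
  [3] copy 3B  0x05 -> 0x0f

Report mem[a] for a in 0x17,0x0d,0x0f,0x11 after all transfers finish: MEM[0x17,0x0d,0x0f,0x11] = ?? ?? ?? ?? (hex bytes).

MEM[0x17,0x0d,0x0f,0x11] = fe fe 77 c1

D0: mem[0x0c..0x10] <- [70 fe 2a 25 38]
D1: mem[0x15..0x1b] <- [c1 1c 04 d4 5f 70 fe]
D2: mem[0x17..0x18] <- [fe 2a]
D3: mem[0x0f..0x11] <- [77 94 c1]
query mem[0x17]=0xfe, mem[0x0d]=0xfe, mem[0x0f]=0x77, mem[0x11]=0xc1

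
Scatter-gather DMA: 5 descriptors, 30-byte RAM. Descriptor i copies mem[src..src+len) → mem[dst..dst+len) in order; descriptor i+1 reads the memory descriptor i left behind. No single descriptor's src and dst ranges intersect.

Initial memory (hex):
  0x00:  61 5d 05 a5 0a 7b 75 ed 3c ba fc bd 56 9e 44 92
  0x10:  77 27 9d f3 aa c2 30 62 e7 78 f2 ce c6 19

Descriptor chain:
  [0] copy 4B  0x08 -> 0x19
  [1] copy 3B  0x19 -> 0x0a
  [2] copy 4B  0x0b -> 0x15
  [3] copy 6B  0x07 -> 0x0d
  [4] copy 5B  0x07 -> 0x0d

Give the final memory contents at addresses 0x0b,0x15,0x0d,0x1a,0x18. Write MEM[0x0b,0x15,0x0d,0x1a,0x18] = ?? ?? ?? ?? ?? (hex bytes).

#0 dst[0x19+4] := {0x3c,0xba,0xfc,0xbd}
#1 dst[0x0a+3] := {0x3c,0xba,0xfc}
#2 dst[0x15+4] := {0xba,0xfc,0x9e,0x44}
#3 dst[0x0d+6] := {0xed,0x3c,0xba,0x3c,0xba,0xfc}
#4 dst[0x0d+5] := {0xed,0x3c,0xba,0x3c,0xba}
query mem[0x0b]=0xba, mem[0x15]=0xba, mem[0x0d]=0xed, mem[0x1a]=0xba, mem[0x18]=0x44

MEM[0x0b,0x15,0x0d,0x1a,0x18] = ba ba ed ba 44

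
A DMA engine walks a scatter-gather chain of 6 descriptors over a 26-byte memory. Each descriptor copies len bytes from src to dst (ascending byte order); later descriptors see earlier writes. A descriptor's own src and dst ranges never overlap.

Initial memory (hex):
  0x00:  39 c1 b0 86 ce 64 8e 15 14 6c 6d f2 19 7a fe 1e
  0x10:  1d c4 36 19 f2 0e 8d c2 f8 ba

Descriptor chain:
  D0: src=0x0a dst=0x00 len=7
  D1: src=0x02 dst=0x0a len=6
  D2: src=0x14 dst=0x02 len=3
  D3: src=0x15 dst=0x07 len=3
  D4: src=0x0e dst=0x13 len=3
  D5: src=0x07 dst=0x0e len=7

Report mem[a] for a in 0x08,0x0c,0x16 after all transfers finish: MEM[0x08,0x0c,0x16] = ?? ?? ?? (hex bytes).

D0: mem[0x00..0x06] <- [6d f2 19 7a fe 1e 1d]
D1: mem[0x0a..0x0f] <- [19 7a fe 1e 1d 15]
D2: mem[0x02..0x04] <- [f2 0e 8d]
D3: mem[0x07..0x09] <- [0e 8d c2]
D4: mem[0x13..0x15] <- [1d 15 1d]
D5: mem[0x0e..0x14] <- [0e 8d c2 19 7a fe 1e]
query mem[0x08]=0x8d, mem[0x0c]=0xfe, mem[0x16]=0x8d

MEM[0x08,0x0c,0x16] = 8d fe 8d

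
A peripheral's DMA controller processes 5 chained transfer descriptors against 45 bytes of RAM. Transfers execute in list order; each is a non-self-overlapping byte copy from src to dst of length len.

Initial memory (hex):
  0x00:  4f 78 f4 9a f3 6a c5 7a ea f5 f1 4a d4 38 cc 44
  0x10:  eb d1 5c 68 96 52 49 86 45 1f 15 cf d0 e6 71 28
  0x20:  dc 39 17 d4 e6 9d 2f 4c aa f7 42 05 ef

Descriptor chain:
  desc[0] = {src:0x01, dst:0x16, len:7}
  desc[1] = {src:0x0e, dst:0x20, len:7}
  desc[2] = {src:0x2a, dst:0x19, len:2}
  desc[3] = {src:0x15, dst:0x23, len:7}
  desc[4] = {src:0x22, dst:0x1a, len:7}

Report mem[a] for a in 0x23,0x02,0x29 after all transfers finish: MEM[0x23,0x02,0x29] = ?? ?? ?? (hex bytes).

MEM[0x23,0x02,0x29] = 52 f4 c5

  after D0: wrote 7B at 0x16 = 78f49af36ac57a
  after D1: wrote 7B at 0x20 = cc44ebd15c6896
  after D2: wrote 2B at 0x19 = 4205
  after D3: wrote 7B at 0x23 = 5278f49a4205c5
  after D4: wrote 7B at 0x1a = eb5278f49a4205
query mem[0x23]=0x52, mem[0x02]=0xf4, mem[0x29]=0xc5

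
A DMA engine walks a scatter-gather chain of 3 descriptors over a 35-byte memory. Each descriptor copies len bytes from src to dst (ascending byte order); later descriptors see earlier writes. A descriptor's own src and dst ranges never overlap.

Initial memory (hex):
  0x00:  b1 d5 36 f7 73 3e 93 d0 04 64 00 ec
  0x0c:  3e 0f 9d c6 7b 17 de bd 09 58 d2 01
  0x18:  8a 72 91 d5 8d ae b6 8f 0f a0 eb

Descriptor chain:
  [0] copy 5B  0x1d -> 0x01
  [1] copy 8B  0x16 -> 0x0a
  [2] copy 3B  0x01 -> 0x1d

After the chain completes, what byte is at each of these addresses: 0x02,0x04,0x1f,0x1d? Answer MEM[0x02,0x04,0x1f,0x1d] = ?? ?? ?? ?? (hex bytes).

[0] 0x1d->0x01 len=5 : ae b6 8f 0f a0
[1] 0x16->0x0a len=8 : d2 01 8a 72 91 d5 8d ae
[2] 0x01->0x1d len=3 : ae b6 8f
query mem[0x02]=0xb6, mem[0x04]=0x0f, mem[0x1f]=0x8f, mem[0x1d]=0xae

MEM[0x02,0x04,0x1f,0x1d] = b6 0f 8f ae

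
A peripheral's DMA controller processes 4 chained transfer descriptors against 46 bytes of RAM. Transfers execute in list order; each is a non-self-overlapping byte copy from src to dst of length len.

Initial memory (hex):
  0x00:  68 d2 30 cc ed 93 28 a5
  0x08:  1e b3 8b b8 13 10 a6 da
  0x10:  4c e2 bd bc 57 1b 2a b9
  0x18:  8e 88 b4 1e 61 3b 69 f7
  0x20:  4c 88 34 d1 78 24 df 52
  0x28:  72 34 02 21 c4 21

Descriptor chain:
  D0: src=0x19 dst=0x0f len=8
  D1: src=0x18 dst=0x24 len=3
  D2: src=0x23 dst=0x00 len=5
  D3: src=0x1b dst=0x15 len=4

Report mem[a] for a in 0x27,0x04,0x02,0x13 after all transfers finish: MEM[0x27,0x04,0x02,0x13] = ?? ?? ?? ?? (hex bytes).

  after D0: wrote 8B at 0x0f = 88b41e613b69f74c
  after D1: wrote 3B at 0x24 = 8e88b4
  after D2: wrote 5B at 0x00 = d18e88b452
  after D3: wrote 4B at 0x15 = 1e613b69
query mem[0x27]=0x52, mem[0x04]=0x52, mem[0x02]=0x88, mem[0x13]=0x3b

MEM[0x27,0x04,0x02,0x13] = 52 52 88 3b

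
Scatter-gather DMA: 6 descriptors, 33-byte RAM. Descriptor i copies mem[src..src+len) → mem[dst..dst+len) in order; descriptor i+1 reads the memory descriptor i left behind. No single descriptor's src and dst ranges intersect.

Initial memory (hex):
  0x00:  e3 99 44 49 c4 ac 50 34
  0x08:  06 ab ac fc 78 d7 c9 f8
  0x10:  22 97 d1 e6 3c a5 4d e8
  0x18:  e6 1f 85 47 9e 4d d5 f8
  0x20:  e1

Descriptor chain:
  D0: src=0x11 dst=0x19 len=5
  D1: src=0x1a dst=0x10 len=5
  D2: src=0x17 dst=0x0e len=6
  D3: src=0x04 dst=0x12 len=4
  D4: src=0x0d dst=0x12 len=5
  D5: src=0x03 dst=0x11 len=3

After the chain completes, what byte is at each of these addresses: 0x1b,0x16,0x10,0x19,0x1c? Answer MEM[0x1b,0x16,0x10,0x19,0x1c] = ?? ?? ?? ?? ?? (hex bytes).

MEM[0x1b,0x16,0x10,0x19,0x1c] = e6 d1 97 97 3c

[0] 0x11->0x19 len=5 : 97 d1 e6 3c a5
[1] 0x1a->0x10 len=5 : d1 e6 3c a5 d5
[2] 0x17->0x0e len=6 : e8 e6 97 d1 e6 3c
[3] 0x04->0x12 len=4 : c4 ac 50 34
[4] 0x0d->0x12 len=5 : d7 e8 e6 97 d1
[5] 0x03->0x11 len=3 : 49 c4 ac
query mem[0x1b]=0xe6, mem[0x16]=0xd1, mem[0x10]=0x97, mem[0x19]=0x97, mem[0x1c]=0x3c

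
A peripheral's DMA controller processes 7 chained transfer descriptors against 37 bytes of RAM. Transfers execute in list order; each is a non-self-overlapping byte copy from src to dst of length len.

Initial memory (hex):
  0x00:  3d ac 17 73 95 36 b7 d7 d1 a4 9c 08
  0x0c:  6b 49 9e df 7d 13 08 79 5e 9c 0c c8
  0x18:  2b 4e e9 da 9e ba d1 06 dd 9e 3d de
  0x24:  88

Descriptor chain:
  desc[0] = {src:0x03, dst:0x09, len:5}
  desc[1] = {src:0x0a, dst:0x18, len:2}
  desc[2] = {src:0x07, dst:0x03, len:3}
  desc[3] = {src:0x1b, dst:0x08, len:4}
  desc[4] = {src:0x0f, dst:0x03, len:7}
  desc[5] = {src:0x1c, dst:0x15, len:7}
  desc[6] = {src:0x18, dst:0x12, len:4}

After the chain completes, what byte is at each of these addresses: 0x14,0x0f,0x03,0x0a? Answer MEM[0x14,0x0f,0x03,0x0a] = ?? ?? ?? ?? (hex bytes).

[0] 0x03->0x09 len=5 : 73 95 36 b7 d7
[1] 0x0a->0x18 len=2 : 95 36
[2] 0x07->0x03 len=3 : d7 d1 73
[3] 0x1b->0x08 len=4 : da 9e ba d1
[4] 0x0f->0x03 len=7 : df 7d 13 08 79 5e 9c
[5] 0x1c->0x15 len=7 : 9e ba d1 06 dd 9e 3d
[6] 0x18->0x12 len=4 : 06 dd 9e 3d
query mem[0x14]=0x9e, mem[0x0f]=0xdf, mem[0x03]=0xdf, mem[0x0a]=0xba

MEM[0x14,0x0f,0x03,0x0a] = 9e df df ba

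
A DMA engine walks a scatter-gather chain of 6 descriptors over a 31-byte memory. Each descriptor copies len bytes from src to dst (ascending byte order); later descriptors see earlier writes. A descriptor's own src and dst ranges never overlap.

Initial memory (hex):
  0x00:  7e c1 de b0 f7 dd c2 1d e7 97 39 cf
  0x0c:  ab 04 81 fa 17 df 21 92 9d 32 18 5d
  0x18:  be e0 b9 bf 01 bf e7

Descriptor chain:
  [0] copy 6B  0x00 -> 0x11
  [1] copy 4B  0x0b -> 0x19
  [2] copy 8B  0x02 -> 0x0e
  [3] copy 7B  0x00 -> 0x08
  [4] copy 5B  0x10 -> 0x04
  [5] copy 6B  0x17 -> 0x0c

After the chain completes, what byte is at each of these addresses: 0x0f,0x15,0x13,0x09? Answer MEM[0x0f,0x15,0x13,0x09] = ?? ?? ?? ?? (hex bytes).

MEM[0x0f,0x15,0x13,0x09] = ab 97 1d c1

  after D0: wrote 6B at 0x11 = 7ec1deb0f7dd
  after D1: wrote 4B at 0x19 = cfab0481
  after D2: wrote 8B at 0x0e = deb0f7ddc21de797
  after D3: wrote 7B at 0x08 = 7ec1deb0f7ddc2
  after D4: wrote 5B at 0x04 = f7ddc21de7
  after D5: wrote 6B at 0x0c = 5dbecfab0481
query mem[0x0f]=0xab, mem[0x15]=0x97, mem[0x13]=0x1d, mem[0x09]=0xc1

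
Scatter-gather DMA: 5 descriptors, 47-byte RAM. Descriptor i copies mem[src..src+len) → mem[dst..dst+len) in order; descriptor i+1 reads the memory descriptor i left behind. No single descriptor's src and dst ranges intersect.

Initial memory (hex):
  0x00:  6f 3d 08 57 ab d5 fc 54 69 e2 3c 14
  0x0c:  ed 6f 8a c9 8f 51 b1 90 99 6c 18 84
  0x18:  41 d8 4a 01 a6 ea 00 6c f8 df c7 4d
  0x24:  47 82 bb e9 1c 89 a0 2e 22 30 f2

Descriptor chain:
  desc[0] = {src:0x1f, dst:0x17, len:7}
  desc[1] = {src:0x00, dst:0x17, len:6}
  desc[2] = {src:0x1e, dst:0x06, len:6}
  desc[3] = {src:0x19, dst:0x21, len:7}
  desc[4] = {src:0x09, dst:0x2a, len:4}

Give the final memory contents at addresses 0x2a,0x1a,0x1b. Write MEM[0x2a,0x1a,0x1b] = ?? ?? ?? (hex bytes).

D0: mem[0x17..0x1d] <- [6c f8 df c7 4d 47 82]
D1: mem[0x17..0x1c] <- [6f 3d 08 57 ab d5]
D2: mem[0x06..0x0b] <- [00 6c f8 df c7 4d]
D3: mem[0x21..0x27] <- [08 57 ab d5 82 00 6c]
D4: mem[0x2a..0x2d] <- [df c7 4d ed]
query mem[0x2a]=0xdf, mem[0x1a]=0x57, mem[0x1b]=0xab

MEM[0x2a,0x1a,0x1b] = df 57 ab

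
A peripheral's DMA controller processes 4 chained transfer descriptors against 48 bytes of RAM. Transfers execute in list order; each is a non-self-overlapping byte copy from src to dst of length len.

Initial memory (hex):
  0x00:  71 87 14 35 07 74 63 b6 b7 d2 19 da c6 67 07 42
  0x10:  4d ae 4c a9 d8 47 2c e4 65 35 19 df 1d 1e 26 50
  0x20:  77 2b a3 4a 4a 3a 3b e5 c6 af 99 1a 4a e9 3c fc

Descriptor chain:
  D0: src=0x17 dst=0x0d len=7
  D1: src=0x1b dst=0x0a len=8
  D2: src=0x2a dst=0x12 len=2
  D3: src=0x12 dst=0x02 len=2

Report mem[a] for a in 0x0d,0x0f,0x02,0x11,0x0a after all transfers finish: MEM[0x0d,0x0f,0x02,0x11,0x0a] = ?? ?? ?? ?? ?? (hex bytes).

D0: mem[0x0d..0x13] <- [e4 65 35 19 df 1d 1e]
D1: mem[0x0a..0x11] <- [df 1d 1e 26 50 77 2b a3]
D2: mem[0x12..0x13] <- [99 1a]
D3: mem[0x02..0x03] <- [99 1a]
query mem[0x0d]=0x26, mem[0x0f]=0x77, mem[0x02]=0x99, mem[0x11]=0xa3, mem[0x0a]=0xdf

MEM[0x0d,0x0f,0x02,0x11,0x0a] = 26 77 99 a3 df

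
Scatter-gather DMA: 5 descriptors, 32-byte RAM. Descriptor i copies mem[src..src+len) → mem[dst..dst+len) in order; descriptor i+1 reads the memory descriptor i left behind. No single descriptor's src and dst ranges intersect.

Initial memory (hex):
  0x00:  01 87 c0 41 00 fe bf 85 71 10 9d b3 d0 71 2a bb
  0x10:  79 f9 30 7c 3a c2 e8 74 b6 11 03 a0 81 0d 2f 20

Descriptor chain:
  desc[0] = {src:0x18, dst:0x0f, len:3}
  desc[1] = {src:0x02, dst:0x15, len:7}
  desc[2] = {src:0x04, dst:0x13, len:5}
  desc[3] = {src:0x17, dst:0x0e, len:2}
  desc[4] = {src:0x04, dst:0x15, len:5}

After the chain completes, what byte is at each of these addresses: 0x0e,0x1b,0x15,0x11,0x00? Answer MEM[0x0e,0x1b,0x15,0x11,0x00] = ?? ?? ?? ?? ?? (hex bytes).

MEM[0x0e,0x1b,0x15,0x11,0x00] = 71 71 00 03 01

[0] 0x18->0x0f len=3 : b6 11 03
[1] 0x02->0x15 len=7 : c0 41 00 fe bf 85 71
[2] 0x04->0x13 len=5 : 00 fe bf 85 71
[3] 0x17->0x0e len=2 : 71 fe
[4] 0x04->0x15 len=5 : 00 fe bf 85 71
query mem[0x0e]=0x71, mem[0x1b]=0x71, mem[0x15]=0x00, mem[0x11]=0x03, mem[0x00]=0x01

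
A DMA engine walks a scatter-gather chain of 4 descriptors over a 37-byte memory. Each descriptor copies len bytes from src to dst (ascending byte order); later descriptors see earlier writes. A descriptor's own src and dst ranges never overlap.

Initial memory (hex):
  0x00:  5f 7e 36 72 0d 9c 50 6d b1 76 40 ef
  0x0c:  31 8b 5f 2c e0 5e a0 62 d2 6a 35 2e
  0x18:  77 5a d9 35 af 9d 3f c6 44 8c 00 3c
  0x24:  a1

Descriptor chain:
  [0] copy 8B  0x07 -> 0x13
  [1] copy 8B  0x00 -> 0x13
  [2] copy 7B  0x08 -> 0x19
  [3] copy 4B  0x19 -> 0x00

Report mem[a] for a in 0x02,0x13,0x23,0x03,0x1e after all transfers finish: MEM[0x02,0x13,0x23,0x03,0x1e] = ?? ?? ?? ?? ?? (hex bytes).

MEM[0x02,0x13,0x23,0x03,0x1e] = 40 5f 3c ef 8b

[0] 0x07->0x13 len=8 : 6d b1 76 40 ef 31 8b 5f
[1] 0x00->0x13 len=8 : 5f 7e 36 72 0d 9c 50 6d
[2] 0x08->0x19 len=7 : b1 76 40 ef 31 8b 5f
[3] 0x19->0x00 len=4 : b1 76 40 ef
query mem[0x02]=0x40, mem[0x13]=0x5f, mem[0x23]=0x3c, mem[0x03]=0xef, mem[0x1e]=0x8b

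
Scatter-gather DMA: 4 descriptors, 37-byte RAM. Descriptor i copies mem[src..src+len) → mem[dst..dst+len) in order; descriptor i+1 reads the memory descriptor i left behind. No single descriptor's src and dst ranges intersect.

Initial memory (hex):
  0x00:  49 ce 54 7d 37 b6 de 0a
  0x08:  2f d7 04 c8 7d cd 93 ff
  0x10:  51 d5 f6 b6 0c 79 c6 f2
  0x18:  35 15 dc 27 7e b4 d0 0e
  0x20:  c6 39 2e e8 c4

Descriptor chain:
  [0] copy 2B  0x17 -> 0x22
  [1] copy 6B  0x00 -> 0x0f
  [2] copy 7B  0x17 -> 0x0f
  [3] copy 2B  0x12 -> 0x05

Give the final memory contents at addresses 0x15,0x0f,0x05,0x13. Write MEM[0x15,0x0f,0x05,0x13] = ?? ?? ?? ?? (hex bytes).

[0] 0x17->0x22 len=2 : f2 35
[1] 0x00->0x0f len=6 : 49 ce 54 7d 37 b6
[2] 0x17->0x0f len=7 : f2 35 15 dc 27 7e b4
[3] 0x12->0x05 len=2 : dc 27
query mem[0x15]=0xb4, mem[0x0f]=0xf2, mem[0x05]=0xdc, mem[0x13]=0x27

MEM[0x15,0x0f,0x05,0x13] = b4 f2 dc 27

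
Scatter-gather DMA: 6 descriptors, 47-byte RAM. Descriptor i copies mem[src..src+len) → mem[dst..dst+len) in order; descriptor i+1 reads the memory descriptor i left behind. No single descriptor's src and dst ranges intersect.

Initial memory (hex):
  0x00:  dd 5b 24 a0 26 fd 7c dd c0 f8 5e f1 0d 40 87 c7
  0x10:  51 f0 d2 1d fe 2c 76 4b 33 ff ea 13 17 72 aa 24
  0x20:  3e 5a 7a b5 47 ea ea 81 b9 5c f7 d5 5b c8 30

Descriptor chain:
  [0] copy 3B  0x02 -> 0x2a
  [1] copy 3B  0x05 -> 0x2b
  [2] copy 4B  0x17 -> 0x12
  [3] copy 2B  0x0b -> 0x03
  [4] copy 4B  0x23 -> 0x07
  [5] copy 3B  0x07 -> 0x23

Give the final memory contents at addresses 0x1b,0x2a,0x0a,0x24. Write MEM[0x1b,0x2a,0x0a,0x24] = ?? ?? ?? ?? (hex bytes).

[0] 0x02->0x2a len=3 : 24 a0 26
[1] 0x05->0x2b len=3 : fd 7c dd
[2] 0x17->0x12 len=4 : 4b 33 ff ea
[3] 0x0b->0x03 len=2 : f1 0d
[4] 0x23->0x07 len=4 : b5 47 ea ea
[5] 0x07->0x23 len=3 : b5 47 ea
query mem[0x1b]=0x13, mem[0x2a]=0x24, mem[0x0a]=0xea, mem[0x24]=0x47

MEM[0x1b,0x2a,0x0a,0x24] = 13 24 ea 47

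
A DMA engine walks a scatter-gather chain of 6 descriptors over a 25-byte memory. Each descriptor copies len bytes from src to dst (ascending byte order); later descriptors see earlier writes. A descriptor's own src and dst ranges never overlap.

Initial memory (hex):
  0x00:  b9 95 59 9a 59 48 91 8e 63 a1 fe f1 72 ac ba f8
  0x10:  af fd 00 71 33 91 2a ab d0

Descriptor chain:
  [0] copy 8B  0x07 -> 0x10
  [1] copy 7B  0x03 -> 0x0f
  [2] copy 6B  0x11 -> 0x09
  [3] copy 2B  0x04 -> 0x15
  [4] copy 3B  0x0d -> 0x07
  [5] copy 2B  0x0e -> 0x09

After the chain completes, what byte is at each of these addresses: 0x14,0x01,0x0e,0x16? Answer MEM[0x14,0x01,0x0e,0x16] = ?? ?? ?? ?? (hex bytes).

  after D0: wrote 8B at 0x10 = 8e63a1fef172acba
  after D1: wrote 7B at 0x0f = 9a5948918e63a1
  after D2: wrote 6B at 0x09 = 48918e63a1ac
  after D3: wrote 2B at 0x15 = 5948
  after D4: wrote 3B at 0x07 = a1ac9a
  after D5: wrote 2B at 0x09 = ac9a
query mem[0x14]=0x63, mem[0x01]=0x95, mem[0x0e]=0xac, mem[0x16]=0x48

MEM[0x14,0x01,0x0e,0x16] = 63 95 ac 48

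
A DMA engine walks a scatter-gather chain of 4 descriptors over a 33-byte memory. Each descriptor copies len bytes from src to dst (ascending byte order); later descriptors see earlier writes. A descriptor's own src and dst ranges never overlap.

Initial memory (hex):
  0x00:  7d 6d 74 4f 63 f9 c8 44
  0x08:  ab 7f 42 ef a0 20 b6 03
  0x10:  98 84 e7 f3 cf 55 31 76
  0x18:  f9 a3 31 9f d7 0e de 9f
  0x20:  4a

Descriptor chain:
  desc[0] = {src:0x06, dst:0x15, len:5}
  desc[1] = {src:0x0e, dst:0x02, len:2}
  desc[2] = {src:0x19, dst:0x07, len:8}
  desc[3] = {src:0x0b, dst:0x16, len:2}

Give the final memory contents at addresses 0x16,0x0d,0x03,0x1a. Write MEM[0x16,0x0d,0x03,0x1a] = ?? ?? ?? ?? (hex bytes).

MEM[0x16,0x0d,0x03,0x1a] = 0e 9f 03 31

[0] 0x06->0x15 len=5 : c8 44 ab 7f 42
[1] 0x0e->0x02 len=2 : b6 03
[2] 0x19->0x07 len=8 : 42 31 9f d7 0e de 9f 4a
[3] 0x0b->0x16 len=2 : 0e de
query mem[0x16]=0x0e, mem[0x0d]=0x9f, mem[0x03]=0x03, mem[0x1a]=0x31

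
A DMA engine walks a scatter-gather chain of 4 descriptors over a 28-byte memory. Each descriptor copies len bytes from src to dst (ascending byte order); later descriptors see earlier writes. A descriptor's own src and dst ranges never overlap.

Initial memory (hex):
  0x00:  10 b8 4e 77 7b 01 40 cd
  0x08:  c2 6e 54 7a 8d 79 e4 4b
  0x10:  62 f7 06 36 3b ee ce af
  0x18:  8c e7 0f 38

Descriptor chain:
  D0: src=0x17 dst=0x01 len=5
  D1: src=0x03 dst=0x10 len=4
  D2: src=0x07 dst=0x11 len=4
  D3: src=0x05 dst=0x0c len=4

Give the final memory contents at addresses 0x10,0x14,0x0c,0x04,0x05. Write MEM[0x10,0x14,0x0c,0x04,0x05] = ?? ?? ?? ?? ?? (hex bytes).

  after D0: wrote 5B at 0x01 = af8ce70f38
  after D1: wrote 4B at 0x10 = e70f3840
  after D2: wrote 4B at 0x11 = cdc26e54
  after D3: wrote 4B at 0x0c = 3840cdc2
query mem[0x10]=0xe7, mem[0x14]=0x54, mem[0x0c]=0x38, mem[0x04]=0x0f, mem[0x05]=0x38

MEM[0x10,0x14,0x0c,0x04,0x05] = e7 54 38 0f 38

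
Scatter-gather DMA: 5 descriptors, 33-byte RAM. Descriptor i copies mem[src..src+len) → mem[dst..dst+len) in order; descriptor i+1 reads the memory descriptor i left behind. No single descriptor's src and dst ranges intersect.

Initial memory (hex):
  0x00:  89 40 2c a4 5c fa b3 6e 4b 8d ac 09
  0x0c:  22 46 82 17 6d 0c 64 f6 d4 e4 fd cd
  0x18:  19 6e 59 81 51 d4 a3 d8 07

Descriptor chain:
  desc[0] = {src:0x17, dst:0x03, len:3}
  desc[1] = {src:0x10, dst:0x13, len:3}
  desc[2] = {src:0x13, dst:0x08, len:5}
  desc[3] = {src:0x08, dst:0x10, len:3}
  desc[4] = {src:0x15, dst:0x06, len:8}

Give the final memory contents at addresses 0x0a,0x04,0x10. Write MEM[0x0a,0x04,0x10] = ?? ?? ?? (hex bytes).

D0: mem[0x03..0x05] <- [cd 19 6e]
D1: mem[0x13..0x15] <- [6d 0c 64]
D2: mem[0x08..0x0c] <- [6d 0c 64 fd cd]
D3: mem[0x10..0x12] <- [6d 0c 64]
D4: mem[0x06..0x0d] <- [64 fd cd 19 6e 59 81 51]
query mem[0x0a]=0x6e, mem[0x04]=0x19, mem[0x10]=0x6d

MEM[0x0a,0x04,0x10] = 6e 19 6d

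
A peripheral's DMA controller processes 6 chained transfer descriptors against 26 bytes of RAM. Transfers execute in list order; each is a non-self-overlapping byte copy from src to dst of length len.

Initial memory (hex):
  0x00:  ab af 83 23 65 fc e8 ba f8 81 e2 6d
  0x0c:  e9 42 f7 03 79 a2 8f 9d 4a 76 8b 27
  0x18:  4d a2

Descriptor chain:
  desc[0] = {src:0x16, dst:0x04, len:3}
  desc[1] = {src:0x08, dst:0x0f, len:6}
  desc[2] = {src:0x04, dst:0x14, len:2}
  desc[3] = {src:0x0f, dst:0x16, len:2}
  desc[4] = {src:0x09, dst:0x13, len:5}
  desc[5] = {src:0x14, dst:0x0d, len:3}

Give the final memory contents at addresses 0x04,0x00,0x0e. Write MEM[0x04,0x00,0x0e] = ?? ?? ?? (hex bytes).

[0] 0x16->0x04 len=3 : 8b 27 4d
[1] 0x08->0x0f len=6 : f8 81 e2 6d e9 42
[2] 0x04->0x14 len=2 : 8b 27
[3] 0x0f->0x16 len=2 : f8 81
[4] 0x09->0x13 len=5 : 81 e2 6d e9 42
[5] 0x14->0x0d len=3 : e2 6d e9
query mem[0x04]=0x8b, mem[0x00]=0xab, mem[0x0e]=0x6d

MEM[0x04,0x00,0x0e] = 8b ab 6d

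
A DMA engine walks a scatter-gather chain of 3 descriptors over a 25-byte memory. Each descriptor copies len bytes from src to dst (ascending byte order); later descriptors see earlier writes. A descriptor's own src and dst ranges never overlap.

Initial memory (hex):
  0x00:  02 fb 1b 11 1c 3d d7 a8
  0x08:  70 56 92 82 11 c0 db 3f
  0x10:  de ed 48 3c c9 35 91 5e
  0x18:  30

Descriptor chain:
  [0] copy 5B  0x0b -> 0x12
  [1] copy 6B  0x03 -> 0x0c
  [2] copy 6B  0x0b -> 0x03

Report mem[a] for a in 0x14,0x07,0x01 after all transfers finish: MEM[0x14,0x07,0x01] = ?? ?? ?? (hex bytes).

MEM[0x14,0x07,0x01] = c0 d7 fb

[0] 0x0b->0x12 len=5 : 82 11 c0 db 3f
[1] 0x03->0x0c len=6 : 11 1c 3d d7 a8 70
[2] 0x0b->0x03 len=6 : 82 11 1c 3d d7 a8
query mem[0x14]=0xc0, mem[0x07]=0xd7, mem[0x01]=0xfb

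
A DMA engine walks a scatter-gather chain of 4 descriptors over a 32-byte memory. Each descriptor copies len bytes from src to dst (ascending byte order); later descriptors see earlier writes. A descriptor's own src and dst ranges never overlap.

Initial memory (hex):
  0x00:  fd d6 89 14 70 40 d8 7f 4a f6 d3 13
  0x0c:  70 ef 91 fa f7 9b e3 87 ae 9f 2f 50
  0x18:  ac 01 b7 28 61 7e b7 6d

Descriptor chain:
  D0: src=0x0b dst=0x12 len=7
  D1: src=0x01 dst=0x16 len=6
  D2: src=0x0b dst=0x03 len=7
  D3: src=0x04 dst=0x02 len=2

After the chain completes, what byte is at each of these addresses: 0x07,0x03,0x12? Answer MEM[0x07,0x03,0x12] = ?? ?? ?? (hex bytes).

[0] 0x0b->0x12 len=7 : 13 70 ef 91 fa f7 9b
[1] 0x01->0x16 len=6 : d6 89 14 70 40 d8
[2] 0x0b->0x03 len=7 : 13 70 ef 91 fa f7 9b
[3] 0x04->0x02 len=2 : 70 ef
query mem[0x07]=0xfa, mem[0x03]=0xef, mem[0x12]=0x13

MEM[0x07,0x03,0x12] = fa ef 13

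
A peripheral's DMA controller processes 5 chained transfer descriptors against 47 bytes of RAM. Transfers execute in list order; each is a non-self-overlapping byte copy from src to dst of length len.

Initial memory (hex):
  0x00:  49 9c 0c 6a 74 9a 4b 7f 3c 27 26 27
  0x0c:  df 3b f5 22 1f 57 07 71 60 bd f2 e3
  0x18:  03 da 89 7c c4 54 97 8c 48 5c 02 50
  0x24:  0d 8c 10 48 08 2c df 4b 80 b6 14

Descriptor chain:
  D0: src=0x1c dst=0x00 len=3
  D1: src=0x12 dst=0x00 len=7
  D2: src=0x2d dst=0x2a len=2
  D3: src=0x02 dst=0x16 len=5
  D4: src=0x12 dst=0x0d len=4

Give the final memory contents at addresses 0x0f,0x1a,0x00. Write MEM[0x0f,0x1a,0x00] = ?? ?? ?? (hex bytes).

MEM[0x0f,0x1a,0x00] = 60 03 07

D0: mem[0x00..0x02] <- [c4 54 97]
D1: mem[0x00..0x06] <- [07 71 60 bd f2 e3 03]
D2: mem[0x2a..0x2b] <- [b6 14]
D3: mem[0x16..0x1a] <- [60 bd f2 e3 03]
D4: mem[0x0d..0x10] <- [07 71 60 bd]
query mem[0x0f]=0x60, mem[0x1a]=0x03, mem[0x00]=0x07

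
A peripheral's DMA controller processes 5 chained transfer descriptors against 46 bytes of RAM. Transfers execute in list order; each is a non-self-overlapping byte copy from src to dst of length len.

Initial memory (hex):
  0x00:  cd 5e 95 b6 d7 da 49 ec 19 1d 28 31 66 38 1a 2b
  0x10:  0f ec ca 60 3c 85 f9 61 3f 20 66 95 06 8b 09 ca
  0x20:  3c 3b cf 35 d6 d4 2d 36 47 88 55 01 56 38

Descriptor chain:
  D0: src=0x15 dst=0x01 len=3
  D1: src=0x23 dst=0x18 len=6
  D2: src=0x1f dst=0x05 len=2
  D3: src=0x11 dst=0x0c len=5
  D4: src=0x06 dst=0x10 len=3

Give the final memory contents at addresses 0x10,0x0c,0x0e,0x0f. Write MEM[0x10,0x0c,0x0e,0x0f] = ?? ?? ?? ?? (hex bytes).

  after D0: wrote 3B at 0x01 = 85f961
  after D1: wrote 6B at 0x18 = 35d6d42d3647
  after D2: wrote 2B at 0x05 = ca3c
  after D3: wrote 5B at 0x0c = ecca603c85
  after D4: wrote 3B at 0x10 = 3cec19
query mem[0x10]=0x3c, mem[0x0c]=0xec, mem[0x0e]=0x60, mem[0x0f]=0x3c

MEM[0x10,0x0c,0x0e,0x0f] = 3c ec 60 3c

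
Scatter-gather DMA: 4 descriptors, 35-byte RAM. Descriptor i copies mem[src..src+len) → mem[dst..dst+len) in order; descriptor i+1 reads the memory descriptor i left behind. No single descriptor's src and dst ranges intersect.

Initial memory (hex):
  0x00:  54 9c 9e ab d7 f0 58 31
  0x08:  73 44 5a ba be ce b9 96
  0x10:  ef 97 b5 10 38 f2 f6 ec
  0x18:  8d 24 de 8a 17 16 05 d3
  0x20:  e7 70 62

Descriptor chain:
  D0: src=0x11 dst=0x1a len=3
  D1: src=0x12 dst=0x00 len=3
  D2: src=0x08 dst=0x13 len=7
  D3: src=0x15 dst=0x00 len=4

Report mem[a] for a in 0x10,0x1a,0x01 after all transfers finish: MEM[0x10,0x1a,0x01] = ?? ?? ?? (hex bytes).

[0] 0x11->0x1a len=3 : 97 b5 10
[1] 0x12->0x00 len=3 : b5 10 38
[2] 0x08->0x13 len=7 : 73 44 5a ba be ce b9
[3] 0x15->0x00 len=4 : 5a ba be ce
query mem[0x10]=0xef, mem[0x1a]=0x97, mem[0x01]=0xba

MEM[0x10,0x1a,0x01] = ef 97 ba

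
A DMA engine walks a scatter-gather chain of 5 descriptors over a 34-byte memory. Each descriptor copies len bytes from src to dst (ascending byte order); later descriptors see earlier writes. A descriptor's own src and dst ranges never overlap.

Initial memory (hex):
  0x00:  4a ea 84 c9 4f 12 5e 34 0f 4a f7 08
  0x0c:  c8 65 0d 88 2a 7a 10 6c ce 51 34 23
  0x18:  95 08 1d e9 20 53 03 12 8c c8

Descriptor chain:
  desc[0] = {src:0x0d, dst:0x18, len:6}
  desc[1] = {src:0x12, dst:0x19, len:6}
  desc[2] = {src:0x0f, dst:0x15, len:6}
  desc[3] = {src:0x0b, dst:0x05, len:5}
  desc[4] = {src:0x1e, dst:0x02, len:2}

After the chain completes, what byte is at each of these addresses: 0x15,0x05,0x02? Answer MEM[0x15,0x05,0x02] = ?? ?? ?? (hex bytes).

#0 dst[0x18+6] := {0x65,0x0d,0x88,0x2a,0x7a,0x10}
#1 dst[0x19+6] := {0x10,0x6c,0xce,0x51,0x34,0x23}
#2 dst[0x15+6] := {0x88,0x2a,0x7a,0x10,0x6c,0xce}
#3 dst[0x05+5] := {0x08,0xc8,0x65,0x0d,0x88}
#4 dst[0x02+2] := {0x23,0x12}
query mem[0x15]=0x88, mem[0x05]=0x08, mem[0x02]=0x23

MEM[0x15,0x05,0x02] = 88 08 23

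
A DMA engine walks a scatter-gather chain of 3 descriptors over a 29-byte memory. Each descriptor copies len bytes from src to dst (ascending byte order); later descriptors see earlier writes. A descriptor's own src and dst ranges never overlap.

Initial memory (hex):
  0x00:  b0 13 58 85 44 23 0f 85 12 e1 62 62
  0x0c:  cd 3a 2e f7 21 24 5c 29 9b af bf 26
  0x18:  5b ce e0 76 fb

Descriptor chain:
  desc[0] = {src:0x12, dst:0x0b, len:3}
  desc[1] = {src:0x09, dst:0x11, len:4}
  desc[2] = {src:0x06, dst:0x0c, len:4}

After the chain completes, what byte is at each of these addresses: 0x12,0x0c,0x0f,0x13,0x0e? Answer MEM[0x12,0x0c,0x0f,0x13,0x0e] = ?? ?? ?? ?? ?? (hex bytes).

[0] 0x12->0x0b len=3 : 5c 29 9b
[1] 0x09->0x11 len=4 : e1 62 5c 29
[2] 0x06->0x0c len=4 : 0f 85 12 e1
query mem[0x12]=0x62, mem[0x0c]=0x0f, mem[0x0f]=0xe1, mem[0x13]=0x5c, mem[0x0e]=0x12

MEM[0x12,0x0c,0x0f,0x13,0x0e] = 62 0f e1 5c 12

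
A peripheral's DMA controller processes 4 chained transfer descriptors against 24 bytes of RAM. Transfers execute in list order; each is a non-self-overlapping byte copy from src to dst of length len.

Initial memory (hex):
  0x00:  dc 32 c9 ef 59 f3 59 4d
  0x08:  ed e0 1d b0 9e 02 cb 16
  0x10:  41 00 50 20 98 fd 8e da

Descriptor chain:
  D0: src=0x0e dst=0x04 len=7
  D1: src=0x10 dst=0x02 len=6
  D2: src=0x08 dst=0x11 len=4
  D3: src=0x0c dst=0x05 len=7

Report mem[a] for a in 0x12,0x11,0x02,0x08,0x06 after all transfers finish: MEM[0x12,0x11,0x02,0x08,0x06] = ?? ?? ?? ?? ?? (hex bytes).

MEM[0x12,0x11,0x02,0x08,0x06] = 20 50 41 16 02

#0 dst[0x04+7] := {0xcb,0x16,0x41,0x00,0x50,0x20,0x98}
#1 dst[0x02+6] := {0x41,0x00,0x50,0x20,0x98,0xfd}
#2 dst[0x11+4] := {0x50,0x20,0x98,0xb0}
#3 dst[0x05+7] := {0x9e,0x02,0xcb,0x16,0x41,0x50,0x20}
query mem[0x12]=0x20, mem[0x11]=0x50, mem[0x02]=0x41, mem[0x08]=0x16, mem[0x06]=0x02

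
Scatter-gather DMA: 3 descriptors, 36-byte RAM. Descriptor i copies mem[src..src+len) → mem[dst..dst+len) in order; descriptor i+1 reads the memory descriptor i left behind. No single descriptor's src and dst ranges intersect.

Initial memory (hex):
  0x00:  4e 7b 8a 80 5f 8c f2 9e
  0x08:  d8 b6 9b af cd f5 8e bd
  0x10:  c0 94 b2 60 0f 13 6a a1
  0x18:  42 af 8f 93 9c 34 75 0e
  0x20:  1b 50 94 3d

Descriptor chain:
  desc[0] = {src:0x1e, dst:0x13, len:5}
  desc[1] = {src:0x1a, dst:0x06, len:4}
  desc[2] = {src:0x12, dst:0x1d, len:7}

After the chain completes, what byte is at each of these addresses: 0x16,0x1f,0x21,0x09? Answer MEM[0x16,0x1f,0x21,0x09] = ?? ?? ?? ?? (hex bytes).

MEM[0x16,0x1f,0x21,0x09] = 50 0e 50 34

D0: mem[0x13..0x17] <- [75 0e 1b 50 94]
D1: mem[0x06..0x09] <- [8f 93 9c 34]
D2: mem[0x1d..0x23] <- [b2 75 0e 1b 50 94 42]
query mem[0x16]=0x50, mem[0x1f]=0x0e, mem[0x21]=0x50, mem[0x09]=0x34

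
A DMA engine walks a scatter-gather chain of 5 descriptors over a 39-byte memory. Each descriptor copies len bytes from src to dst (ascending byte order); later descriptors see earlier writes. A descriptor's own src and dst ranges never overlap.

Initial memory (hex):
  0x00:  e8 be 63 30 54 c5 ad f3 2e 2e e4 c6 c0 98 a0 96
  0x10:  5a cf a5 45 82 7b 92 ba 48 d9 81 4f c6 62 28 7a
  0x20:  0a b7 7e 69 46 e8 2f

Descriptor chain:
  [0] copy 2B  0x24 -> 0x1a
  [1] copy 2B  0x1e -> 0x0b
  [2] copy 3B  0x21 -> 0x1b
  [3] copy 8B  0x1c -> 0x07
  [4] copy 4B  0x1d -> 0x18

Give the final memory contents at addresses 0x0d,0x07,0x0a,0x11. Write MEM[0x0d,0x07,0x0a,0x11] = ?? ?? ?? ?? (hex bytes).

MEM[0x0d,0x07,0x0a,0x11] = 7e 7e 7a cf

  after D0: wrote 2B at 0x1a = 46e8
  after D1: wrote 2B at 0x0b = 287a
  after D2: wrote 3B at 0x1b = b77e69
  after D3: wrote 8B at 0x07 = 7e69287a0ab77e69
  after D4: wrote 4B at 0x18 = 69287a0a
query mem[0x0d]=0x7e, mem[0x07]=0x7e, mem[0x0a]=0x7a, mem[0x11]=0xcf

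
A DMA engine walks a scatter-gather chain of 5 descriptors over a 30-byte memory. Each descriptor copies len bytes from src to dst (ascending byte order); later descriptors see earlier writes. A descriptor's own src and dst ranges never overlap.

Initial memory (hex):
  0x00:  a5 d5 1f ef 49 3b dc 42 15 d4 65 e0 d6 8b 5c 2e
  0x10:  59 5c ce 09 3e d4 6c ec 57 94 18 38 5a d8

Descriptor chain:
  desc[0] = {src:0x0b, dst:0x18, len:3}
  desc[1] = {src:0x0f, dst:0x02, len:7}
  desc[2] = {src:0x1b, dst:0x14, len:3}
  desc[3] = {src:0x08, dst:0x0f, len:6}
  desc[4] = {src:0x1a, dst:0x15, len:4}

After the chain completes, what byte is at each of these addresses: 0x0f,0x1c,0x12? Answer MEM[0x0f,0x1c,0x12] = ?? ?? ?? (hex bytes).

MEM[0x0f,0x1c,0x12] = d4 5a e0

#0 dst[0x18+3] := {0xe0,0xd6,0x8b}
#1 dst[0x02+7] := {0x2e,0x59,0x5c,0xce,0x09,0x3e,0xd4}
#2 dst[0x14+3] := {0x38,0x5a,0xd8}
#3 dst[0x0f+6] := {0xd4,0xd4,0x65,0xe0,0xd6,0x8b}
#4 dst[0x15+4] := {0x8b,0x38,0x5a,0xd8}
query mem[0x0f]=0xd4, mem[0x1c]=0x5a, mem[0x12]=0xe0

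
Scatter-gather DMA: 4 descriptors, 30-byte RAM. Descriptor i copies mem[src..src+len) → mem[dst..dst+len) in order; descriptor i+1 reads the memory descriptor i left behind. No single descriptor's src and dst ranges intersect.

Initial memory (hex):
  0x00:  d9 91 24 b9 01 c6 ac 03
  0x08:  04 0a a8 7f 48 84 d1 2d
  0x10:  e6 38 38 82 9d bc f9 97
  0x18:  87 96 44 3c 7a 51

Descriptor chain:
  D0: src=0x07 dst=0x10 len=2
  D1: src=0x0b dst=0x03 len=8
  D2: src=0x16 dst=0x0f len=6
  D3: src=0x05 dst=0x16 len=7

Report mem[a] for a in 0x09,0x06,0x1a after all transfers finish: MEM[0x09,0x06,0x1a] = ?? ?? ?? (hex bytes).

[0] 0x07->0x10 len=2 : 03 04
[1] 0x0b->0x03 len=8 : 7f 48 84 d1 2d 03 04 38
[2] 0x16->0x0f len=6 : f9 97 87 96 44 3c
[3] 0x05->0x16 len=7 : 84 d1 2d 03 04 38 7f
query mem[0x09]=0x04, mem[0x06]=0xd1, mem[0x1a]=0x04

MEM[0x09,0x06,0x1a] = 04 d1 04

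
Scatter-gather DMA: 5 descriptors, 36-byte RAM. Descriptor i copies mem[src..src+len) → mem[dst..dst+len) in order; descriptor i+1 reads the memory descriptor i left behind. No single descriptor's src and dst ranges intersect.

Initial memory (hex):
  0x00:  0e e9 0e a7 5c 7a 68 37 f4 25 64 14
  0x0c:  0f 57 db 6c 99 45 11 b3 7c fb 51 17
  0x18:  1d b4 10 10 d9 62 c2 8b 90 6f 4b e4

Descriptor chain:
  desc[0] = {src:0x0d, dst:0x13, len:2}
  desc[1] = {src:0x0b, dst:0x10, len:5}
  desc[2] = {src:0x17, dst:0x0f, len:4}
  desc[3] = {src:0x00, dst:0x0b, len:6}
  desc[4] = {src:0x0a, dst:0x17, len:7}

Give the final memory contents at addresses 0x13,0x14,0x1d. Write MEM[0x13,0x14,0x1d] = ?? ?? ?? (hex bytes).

MEM[0x13,0x14,0x1d] = db 6c 7a

D0: mem[0x13..0x14] <- [57 db]
D1: mem[0x10..0x14] <- [14 0f 57 db 6c]
D2: mem[0x0f..0x12] <- [17 1d b4 10]
D3: mem[0x0b..0x10] <- [0e e9 0e a7 5c 7a]
D4: mem[0x17..0x1d] <- [64 0e e9 0e a7 5c 7a]
query mem[0x13]=0xdb, mem[0x14]=0x6c, mem[0x1d]=0x7a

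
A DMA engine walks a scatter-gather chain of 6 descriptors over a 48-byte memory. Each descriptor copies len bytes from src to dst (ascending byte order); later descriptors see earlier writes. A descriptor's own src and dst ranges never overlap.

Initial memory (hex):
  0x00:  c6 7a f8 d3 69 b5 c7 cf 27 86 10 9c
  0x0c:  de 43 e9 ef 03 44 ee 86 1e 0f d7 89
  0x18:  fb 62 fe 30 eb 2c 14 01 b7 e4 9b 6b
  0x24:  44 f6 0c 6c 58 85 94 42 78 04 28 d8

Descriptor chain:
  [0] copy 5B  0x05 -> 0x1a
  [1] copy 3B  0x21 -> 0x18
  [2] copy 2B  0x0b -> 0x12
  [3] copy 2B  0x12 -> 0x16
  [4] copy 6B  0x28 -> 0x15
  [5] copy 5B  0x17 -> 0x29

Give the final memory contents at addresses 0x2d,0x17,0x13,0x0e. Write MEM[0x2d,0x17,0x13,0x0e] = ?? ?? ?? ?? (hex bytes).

#0 dst[0x1a+5] := {0xb5,0xc7,0xcf,0x27,0x86}
#1 dst[0x18+3] := {0xe4,0x9b,0x6b}
#2 dst[0x12+2] := {0x9c,0xde}
#3 dst[0x16+2] := {0x9c,0xde}
#4 dst[0x15+6] := {0x58,0x85,0x94,0x42,0x78,0x04}
#5 dst[0x29+5] := {0x94,0x42,0x78,0x04,0xc7}
query mem[0x2d]=0xc7, mem[0x17]=0x94, mem[0x13]=0xde, mem[0x0e]=0xe9

MEM[0x2d,0x17,0x13,0x0e] = c7 94 de e9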